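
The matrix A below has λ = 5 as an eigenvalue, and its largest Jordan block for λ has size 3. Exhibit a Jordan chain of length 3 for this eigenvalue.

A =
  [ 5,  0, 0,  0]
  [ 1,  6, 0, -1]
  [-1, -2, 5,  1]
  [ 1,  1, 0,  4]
A Jordan chain for λ = 5 of length 3:
v_1 = (0, 0, -1, 0)ᵀ
v_2 = (0, 1, -1, 1)ᵀ
v_3 = (1, 0, 0, 0)ᵀ

Let N = A − (5)·I. We want v_3 with N^3 v_3 = 0 but N^2 v_3 ≠ 0; then v_{j-1} := N · v_j for j = 3, …, 2.

Pick v_3 = (1, 0, 0, 0)ᵀ.
Then v_2 = N · v_3 = (0, 1, -1, 1)ᵀ.
Then v_1 = N · v_2 = (0, 0, -1, 0)ᵀ.

Sanity check: (A − (5)·I) v_1 = (0, 0, 0, 0)ᵀ = 0. ✓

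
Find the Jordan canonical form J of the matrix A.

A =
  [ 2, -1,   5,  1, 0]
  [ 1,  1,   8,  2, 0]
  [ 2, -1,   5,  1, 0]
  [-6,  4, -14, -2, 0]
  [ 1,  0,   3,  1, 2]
J_1(0) ⊕ J_3(2) ⊕ J_1(2)

The characteristic polynomial is
  det(x·I − A) = x^5 - 8*x^4 + 24*x^3 - 32*x^2 + 16*x = x*(x - 2)^4

Eigenvalues and multiplicities (the geometric multiplicity of λ is n − rank(A − λI), which equals the number of Jordan blocks for λ):
  λ = 0: algebraic multiplicity = 1, geometric multiplicity = 1
  λ = 2: algebraic multiplicity = 4, geometric multiplicity = 2

Determining the block sizes for each eigenvalue:
  λ = 0: one block (gm = 1), so the single block has size am = 1 → block sizes [1]
  λ = 2: with am = 4 and gm = 2, the partition is not yet determined (e.g. several partitions of 4 into 2 parts exist). Let N = A − (2)·I. Computing rank(N^1) = 3, rank(N^2) = 2, rank(N^3) = 1; the number of blocks of size ≥ j is rank(N^{j−1}) − rank(N^j), giving [2, 1, 1]. So we have 1 block(s) of size 3, 1 block(s) of size 1 → block sizes [3, 1]

Assembling the blocks gives a Jordan form
J =
  [0, 0, 0, 0, 0]
  [0, 2, 1, 0, 0]
  [0, 0, 2, 1, 0]
  [0, 0, 0, 2, 0]
  [0, 0, 0, 0, 2]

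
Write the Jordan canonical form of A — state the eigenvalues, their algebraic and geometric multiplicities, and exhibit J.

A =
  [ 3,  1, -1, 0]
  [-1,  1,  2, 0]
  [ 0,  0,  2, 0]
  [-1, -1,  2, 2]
J_3(2) ⊕ J_1(2)

The characteristic polynomial is
  det(x·I − A) = x^4 - 8*x^3 + 24*x^2 - 32*x + 16 = (x - 2)^4

Eigenvalues and multiplicities (the geometric multiplicity of λ is n − rank(A − λI), which equals the number of Jordan blocks for λ):
  λ = 2: algebraic multiplicity = 4, geometric multiplicity = 2

Determining the block sizes for each eigenvalue:
  λ = 2: with am = 4 and gm = 2, the partition is not yet determined (e.g. several partitions of 4 into 2 parts exist). Let N = A − (2)·I. Computing rank(N^1) = 2, rank(N^2) = 1, rank(N^3) = 0; the number of blocks of size ≥ j is rank(N^{j−1}) − rank(N^j), giving [2, 1, 1]. So we have 1 block(s) of size 3, 1 block(s) of size 1 → block sizes [3, 1]

Assembling the blocks gives a Jordan form
J =
  [2, 1, 0, 0]
  [0, 2, 1, 0]
  [0, 0, 2, 0]
  [0, 0, 0, 2]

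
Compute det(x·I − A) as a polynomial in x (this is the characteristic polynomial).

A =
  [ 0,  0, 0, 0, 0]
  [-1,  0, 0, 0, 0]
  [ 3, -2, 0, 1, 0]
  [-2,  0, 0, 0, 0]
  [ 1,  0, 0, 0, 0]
x^5

Expanding det(x·I − A) (e.g. by cofactor expansion or by noting that A is similar to its Jordan form J, which has the same characteristic polynomial as A) gives
  χ_A(x) = x^5
which factors as x^5. The eigenvalues (with algebraic multiplicities) are λ = 0 with multiplicity 5.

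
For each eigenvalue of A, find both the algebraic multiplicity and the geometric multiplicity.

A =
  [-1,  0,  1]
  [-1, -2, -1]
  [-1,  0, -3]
λ = -2: alg = 3, geom = 2

Step 1 — factor the characteristic polynomial to read off the algebraic multiplicities:
  χ_A(x) = (x + 2)^3

Step 2 — compute geometric multiplicities via the rank-nullity identity g(λ) = n − rank(A − λI):
  rank(A − (-2)·I) = 1, so dim ker(A − (-2)·I) = n − 1 = 2

Summary:
  λ = -2: algebraic multiplicity = 3, geometric multiplicity = 2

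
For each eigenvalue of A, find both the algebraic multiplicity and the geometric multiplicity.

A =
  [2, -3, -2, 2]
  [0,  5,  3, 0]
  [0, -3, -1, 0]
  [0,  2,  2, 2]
λ = 2: alg = 4, geom = 2

Step 1 — factor the characteristic polynomial to read off the algebraic multiplicities:
  χ_A(x) = (x - 2)^4

Step 2 — compute geometric multiplicities via the rank-nullity identity g(λ) = n − rank(A − λI):
  rank(A − (2)·I) = 2, so dim ker(A − (2)·I) = n − 2 = 2

Summary:
  λ = 2: algebraic multiplicity = 4, geometric multiplicity = 2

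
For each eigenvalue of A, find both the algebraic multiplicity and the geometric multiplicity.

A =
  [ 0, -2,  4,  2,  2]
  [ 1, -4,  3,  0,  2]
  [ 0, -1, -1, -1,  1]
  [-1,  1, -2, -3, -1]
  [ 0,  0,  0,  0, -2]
λ = -2: alg = 5, geom = 3

Step 1 — factor the characteristic polynomial to read off the algebraic multiplicities:
  χ_A(x) = (x + 2)^5

Step 2 — compute geometric multiplicities via the rank-nullity identity g(λ) = n − rank(A − λI):
  rank(A − (-2)·I) = 2, so dim ker(A − (-2)·I) = n − 2 = 3

Summary:
  λ = -2: algebraic multiplicity = 5, geometric multiplicity = 3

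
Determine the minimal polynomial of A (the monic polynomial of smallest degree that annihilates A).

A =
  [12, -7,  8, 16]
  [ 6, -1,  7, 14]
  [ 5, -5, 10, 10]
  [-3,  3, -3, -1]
x^3 - 15*x^2 + 75*x - 125

The characteristic polynomial is χ_A(x) = (x - 5)^4, so the eigenvalues are known. The minimal polynomial is
  m_A(x) = Π_λ (x − λ)^{k_λ}
where k_λ is the size of the *largest* Jordan block for λ (equivalently, the smallest k with (A − λI)^k v = 0 for every generalised eigenvector v of λ).

  λ = 5: largest Jordan block has size 3, contributing (x − 5)^3

So m_A(x) = (x - 5)^3 = x^3 - 15*x^2 + 75*x - 125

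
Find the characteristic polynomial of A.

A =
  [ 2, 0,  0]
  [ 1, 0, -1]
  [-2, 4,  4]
x^3 - 6*x^2 + 12*x - 8

Expanding det(x·I − A) (e.g. by cofactor expansion or by noting that A is similar to its Jordan form J, which has the same characteristic polynomial as A) gives
  χ_A(x) = x^3 - 6*x^2 + 12*x - 8
which factors as (x - 2)^3. The eigenvalues (with algebraic multiplicities) are λ = 2 with multiplicity 3.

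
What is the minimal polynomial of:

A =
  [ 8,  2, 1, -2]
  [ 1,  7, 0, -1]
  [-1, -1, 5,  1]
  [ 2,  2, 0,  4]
x^3 - 18*x^2 + 108*x - 216

The characteristic polynomial is χ_A(x) = (x - 6)^4, so the eigenvalues are known. The minimal polynomial is
  m_A(x) = Π_λ (x − λ)^{k_λ}
where k_λ is the size of the *largest* Jordan block for λ (equivalently, the smallest k with (A − λI)^k v = 0 for every generalised eigenvector v of λ).

  λ = 6: largest Jordan block has size 3, contributing (x − 6)^3

So m_A(x) = (x - 6)^3 = x^3 - 18*x^2 + 108*x - 216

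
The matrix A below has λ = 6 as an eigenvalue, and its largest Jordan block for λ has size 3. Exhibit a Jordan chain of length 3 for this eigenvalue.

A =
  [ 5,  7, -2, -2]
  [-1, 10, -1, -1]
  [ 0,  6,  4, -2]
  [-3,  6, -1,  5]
A Jordan chain for λ = 6 of length 3:
v_1 = (-3, -3, 0, -9)ᵀ
v_2 = (7, 4, 6, 6)ᵀ
v_3 = (0, 1, 0, 0)ᵀ

Let N = A − (6)·I. We want v_3 with N^3 v_3 = 0 but N^2 v_3 ≠ 0; then v_{j-1} := N · v_j for j = 3, …, 2.

Pick v_3 = (0, 1, 0, 0)ᵀ.
Then v_2 = N · v_3 = (7, 4, 6, 6)ᵀ.
Then v_1 = N · v_2 = (-3, -3, 0, -9)ᵀ.

Sanity check: (A − (6)·I) v_1 = (0, 0, 0, 0)ᵀ = 0. ✓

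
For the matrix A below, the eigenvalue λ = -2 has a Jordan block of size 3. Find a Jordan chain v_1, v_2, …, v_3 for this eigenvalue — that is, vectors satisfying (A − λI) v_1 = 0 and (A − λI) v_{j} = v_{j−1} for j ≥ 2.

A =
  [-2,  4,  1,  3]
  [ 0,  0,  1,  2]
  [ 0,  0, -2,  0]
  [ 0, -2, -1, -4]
A Jordan chain for λ = -2 of length 3:
v_1 = (2, 0, 0, 0)ᵀ
v_2 = (4, 2, 0, -2)ᵀ
v_3 = (0, 1, 0, 0)ᵀ

Let N = A − (-2)·I. We want v_3 with N^3 v_3 = 0 but N^2 v_3 ≠ 0; then v_{j-1} := N · v_j for j = 3, …, 2.

Pick v_3 = (0, 1, 0, 0)ᵀ.
Then v_2 = N · v_3 = (4, 2, 0, -2)ᵀ.
Then v_1 = N · v_2 = (2, 0, 0, 0)ᵀ.

Sanity check: (A − (-2)·I) v_1 = (0, 0, 0, 0)ᵀ = 0. ✓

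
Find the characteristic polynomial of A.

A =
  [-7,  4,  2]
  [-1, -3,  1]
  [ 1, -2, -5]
x^3 + 15*x^2 + 75*x + 125

Expanding det(x·I − A) (e.g. by cofactor expansion or by noting that A is similar to its Jordan form J, which has the same characteristic polynomial as A) gives
  χ_A(x) = x^3 + 15*x^2 + 75*x + 125
which factors as (x + 5)^3. The eigenvalues (with algebraic multiplicities) are λ = -5 with multiplicity 3.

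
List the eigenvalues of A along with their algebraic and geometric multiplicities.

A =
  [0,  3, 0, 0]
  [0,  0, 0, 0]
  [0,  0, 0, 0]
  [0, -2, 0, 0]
λ = 0: alg = 4, geom = 3

Step 1 — factor the characteristic polynomial to read off the algebraic multiplicities:
  χ_A(x) = x^4

Step 2 — compute geometric multiplicities via the rank-nullity identity g(λ) = n − rank(A − λI):
  rank(A − (0)·I) = 1, so dim ker(A − (0)·I) = n − 1 = 3

Summary:
  λ = 0: algebraic multiplicity = 4, geometric multiplicity = 3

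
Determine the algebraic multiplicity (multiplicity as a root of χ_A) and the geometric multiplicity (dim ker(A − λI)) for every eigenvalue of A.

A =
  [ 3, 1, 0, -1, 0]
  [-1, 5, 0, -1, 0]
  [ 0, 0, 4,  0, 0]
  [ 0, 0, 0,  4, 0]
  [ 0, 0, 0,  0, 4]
λ = 4: alg = 5, geom = 4

Step 1 — factor the characteristic polynomial to read off the algebraic multiplicities:
  χ_A(x) = (x - 4)^5

Step 2 — compute geometric multiplicities via the rank-nullity identity g(λ) = n − rank(A − λI):
  rank(A − (4)·I) = 1, so dim ker(A − (4)·I) = n − 1 = 4

Summary:
  λ = 4: algebraic multiplicity = 5, geometric multiplicity = 4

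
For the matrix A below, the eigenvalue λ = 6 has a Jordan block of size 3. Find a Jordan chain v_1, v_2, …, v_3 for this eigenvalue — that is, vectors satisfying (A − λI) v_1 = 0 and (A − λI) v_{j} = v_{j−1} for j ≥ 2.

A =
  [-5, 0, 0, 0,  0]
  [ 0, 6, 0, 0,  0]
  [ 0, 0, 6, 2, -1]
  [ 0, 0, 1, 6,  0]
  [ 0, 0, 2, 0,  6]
A Jordan chain for λ = 6 of length 3:
v_1 = (0, 0, 0, 2, 4)ᵀ
v_2 = (0, 0, 2, 0, 0)ᵀ
v_3 = (0, 0, 0, 1, 0)ᵀ

Let N = A − (6)·I. We want v_3 with N^3 v_3 = 0 but N^2 v_3 ≠ 0; then v_{j-1} := N · v_j for j = 3, …, 2.

Pick v_3 = (0, 0, 0, 1, 0)ᵀ.
Then v_2 = N · v_3 = (0, 0, 2, 0, 0)ᵀ.
Then v_1 = N · v_2 = (0, 0, 0, 2, 4)ᵀ.

Sanity check: (A − (6)·I) v_1 = (0, 0, 0, 0, 0)ᵀ = 0. ✓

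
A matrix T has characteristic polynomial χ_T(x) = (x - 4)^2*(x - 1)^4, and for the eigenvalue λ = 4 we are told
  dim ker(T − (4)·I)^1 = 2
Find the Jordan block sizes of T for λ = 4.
Block sizes for λ = 4: [1, 1]

From the dimensions of kernels of powers, the number of Jordan blocks of size at least j is d_j − d_{j−1} where d_j = dim ker(N^j) (with d_0 = 0). Computing the differences gives [2].
The number of blocks of size exactly k is (#blocks of size ≥ k) − (#blocks of size ≥ k + 1), so the partition is: 2 block(s) of size 1.
In nonincreasing order the block sizes are [1, 1].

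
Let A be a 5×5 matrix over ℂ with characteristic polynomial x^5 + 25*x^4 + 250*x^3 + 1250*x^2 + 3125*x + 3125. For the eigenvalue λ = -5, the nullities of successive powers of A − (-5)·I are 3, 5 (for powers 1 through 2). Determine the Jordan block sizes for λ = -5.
Block sizes for λ = -5: [2, 2, 1]

From the dimensions of kernels of powers, the number of Jordan blocks of size at least j is d_j − d_{j−1} where d_j = dim ker(N^j) (with d_0 = 0). Computing the differences gives [3, 2].
The number of blocks of size exactly k is (#blocks of size ≥ k) − (#blocks of size ≥ k + 1), so the partition is: 1 block(s) of size 1, 2 block(s) of size 2.
In nonincreasing order the block sizes are [2, 2, 1].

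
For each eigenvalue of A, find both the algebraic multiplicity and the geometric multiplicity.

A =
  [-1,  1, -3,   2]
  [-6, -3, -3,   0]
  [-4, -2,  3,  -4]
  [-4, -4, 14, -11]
λ = -3: alg = 4, geom = 2

Step 1 — factor the characteristic polynomial to read off the algebraic multiplicities:
  χ_A(x) = (x + 3)^4

Step 2 — compute geometric multiplicities via the rank-nullity identity g(λ) = n − rank(A − λI):
  rank(A − (-3)·I) = 2, so dim ker(A − (-3)·I) = n − 2 = 2

Summary:
  λ = -3: algebraic multiplicity = 4, geometric multiplicity = 2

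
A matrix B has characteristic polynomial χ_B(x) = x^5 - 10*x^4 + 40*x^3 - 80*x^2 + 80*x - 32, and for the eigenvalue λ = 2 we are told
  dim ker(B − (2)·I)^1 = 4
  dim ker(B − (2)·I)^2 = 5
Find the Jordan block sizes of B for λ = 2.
Block sizes for λ = 2: [2, 1, 1, 1]

From the dimensions of kernels of powers, the number of Jordan blocks of size at least j is d_j − d_{j−1} where d_j = dim ker(N^j) (with d_0 = 0). Computing the differences gives [4, 1].
The number of blocks of size exactly k is (#blocks of size ≥ k) − (#blocks of size ≥ k + 1), so the partition is: 3 block(s) of size 1, 1 block(s) of size 2.
In nonincreasing order the block sizes are [2, 1, 1, 1].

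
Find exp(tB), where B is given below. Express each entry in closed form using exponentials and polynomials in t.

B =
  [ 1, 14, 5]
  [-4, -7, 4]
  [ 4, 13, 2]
e^{tB} =
  [6*t*exp(-5*t) + exp(-5*t), 3*t*exp(-5*t) + exp(6*t) - exp(-5*t), -6*t*exp(-5*t) + exp(6*t) - exp(-5*t)]
  [-4*t*exp(-5*t), -2*t*exp(-5*t) + exp(-5*t), 4*t*exp(-5*t)]
  [4*t*exp(-5*t), 2*t*exp(-5*t) + exp(6*t) - exp(-5*t), -4*t*exp(-5*t) + exp(6*t)]

Strategy: write B = P · J · P⁻¹ where J is a Jordan canonical form, so e^{tB} = P · e^{tJ} · P⁻¹, and e^{tJ} can be computed block-by-block.

B has Jordan form
J =
  [-5,  1, 0]
  [ 0, -5, 0]
  [ 0,  0, 6]
(up to reordering of blocks).

Per-block formulas:
  For a 2×2 Jordan block J_2(-5): exp(t · J_2(-5)) = e^(-5t)·(I + t·N), where N is the 2×2 nilpotent shift.
  For a 1×1 block at λ = 6: exp(t · [6]) = [e^(6t)].

After assembling e^{tJ} and conjugating by P, we get:

e^{tB} =
  [6*t*exp(-5*t) + exp(-5*t), 3*t*exp(-5*t) + exp(6*t) - exp(-5*t), -6*t*exp(-5*t) + exp(6*t) - exp(-5*t)]
  [-4*t*exp(-5*t), -2*t*exp(-5*t) + exp(-5*t), 4*t*exp(-5*t)]
  [4*t*exp(-5*t), 2*t*exp(-5*t) + exp(6*t) - exp(-5*t), -4*t*exp(-5*t) + exp(6*t)]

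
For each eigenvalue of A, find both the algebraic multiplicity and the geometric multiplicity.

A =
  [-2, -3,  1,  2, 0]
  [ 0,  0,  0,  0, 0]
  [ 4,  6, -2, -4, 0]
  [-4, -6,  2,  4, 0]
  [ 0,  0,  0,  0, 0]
λ = 0: alg = 5, geom = 4

Step 1 — factor the characteristic polynomial to read off the algebraic multiplicities:
  χ_A(x) = x^5

Step 2 — compute geometric multiplicities via the rank-nullity identity g(λ) = n − rank(A − λI):
  rank(A − (0)·I) = 1, so dim ker(A − (0)·I) = n − 1 = 4

Summary:
  λ = 0: algebraic multiplicity = 5, geometric multiplicity = 4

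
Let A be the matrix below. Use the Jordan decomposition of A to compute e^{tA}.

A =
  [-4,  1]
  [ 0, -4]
e^{tA} =
  [exp(-4*t), t*exp(-4*t)]
  [0, exp(-4*t)]

Strategy: write A = P · J · P⁻¹ where J is a Jordan canonical form, so e^{tA} = P · e^{tJ} · P⁻¹, and e^{tJ} can be computed block-by-block.

A has Jordan form
J =
  [-4,  1]
  [ 0, -4]
(up to reordering of blocks).

Per-block formulas:
  For a 2×2 Jordan block J_2(-4): exp(t · J_2(-4)) = e^(-4t)·(I + t·N), where N is the 2×2 nilpotent shift.

After assembling e^{tJ} and conjugating by P, we get:

e^{tA} =
  [exp(-4*t), t*exp(-4*t)]
  [0, exp(-4*t)]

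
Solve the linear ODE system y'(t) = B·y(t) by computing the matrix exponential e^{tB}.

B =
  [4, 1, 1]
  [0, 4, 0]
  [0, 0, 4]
e^{tB} =
  [exp(4*t), t*exp(4*t), t*exp(4*t)]
  [0, exp(4*t), 0]
  [0, 0, exp(4*t)]

Strategy: write B = P · J · P⁻¹ where J is a Jordan canonical form, so e^{tB} = P · e^{tJ} · P⁻¹, and e^{tJ} can be computed block-by-block.

B has Jordan form
J =
  [4, 1, 0]
  [0, 4, 0]
  [0, 0, 4]
(up to reordering of blocks).

Per-block formulas:
  For a 1×1 block at λ = 4: exp(t · [4]) = [e^(4t)].
  For a 2×2 Jordan block J_2(4): exp(t · J_2(4)) = e^(4t)·(I + t·N), where N is the 2×2 nilpotent shift.

After assembling e^{tJ} and conjugating by P, we get:

e^{tB} =
  [exp(4*t), t*exp(4*t), t*exp(4*t)]
  [0, exp(4*t), 0]
  [0, 0, exp(4*t)]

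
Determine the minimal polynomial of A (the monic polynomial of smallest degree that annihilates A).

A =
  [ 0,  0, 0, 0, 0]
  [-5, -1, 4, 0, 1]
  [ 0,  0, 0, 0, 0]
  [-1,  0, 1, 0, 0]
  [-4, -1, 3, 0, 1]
x^3

The characteristic polynomial is χ_A(x) = x^5, so the eigenvalues are known. The minimal polynomial is
  m_A(x) = Π_λ (x − λ)^{k_λ}
where k_λ is the size of the *largest* Jordan block for λ (equivalently, the smallest k with (A − λI)^k v = 0 for every generalised eigenvector v of λ).

  λ = 0: largest Jordan block has size 3, contributing (x − 0)^3

So m_A(x) = x^3 = x^3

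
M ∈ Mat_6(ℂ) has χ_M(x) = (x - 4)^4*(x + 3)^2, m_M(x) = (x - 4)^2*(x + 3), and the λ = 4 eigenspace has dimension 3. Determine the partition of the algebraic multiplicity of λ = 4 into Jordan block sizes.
Block sizes for λ = 4: [2, 1, 1]

Step 1 — from the characteristic polynomial, algebraic multiplicity of λ = 4 is 4. From dim ker(M − (4)·I) = 3, there are exactly 3 Jordan blocks for λ = 4.
Step 2 — from the minimal polynomial, the factor (x − 4)^2 tells us the largest block for λ = 4 has size 2.
Step 3 — with total size 4, 3 blocks, and largest block 2, the block sizes (in nonincreasing order) are [2, 1, 1].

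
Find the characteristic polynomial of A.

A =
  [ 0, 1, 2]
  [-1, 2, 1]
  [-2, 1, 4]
x^3 - 6*x^2 + 12*x - 8

Expanding det(x·I − A) (e.g. by cofactor expansion or by noting that A is similar to its Jordan form J, which has the same characteristic polynomial as A) gives
  χ_A(x) = x^3 - 6*x^2 + 12*x - 8
which factors as (x - 2)^3. The eigenvalues (with algebraic multiplicities) are λ = 2 with multiplicity 3.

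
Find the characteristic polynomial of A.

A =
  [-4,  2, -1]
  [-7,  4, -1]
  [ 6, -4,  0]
x^3

Expanding det(x·I − A) (e.g. by cofactor expansion or by noting that A is similar to its Jordan form J, which has the same characteristic polynomial as A) gives
  χ_A(x) = x^3
which factors as x^3. The eigenvalues (with algebraic multiplicities) are λ = 0 with multiplicity 3.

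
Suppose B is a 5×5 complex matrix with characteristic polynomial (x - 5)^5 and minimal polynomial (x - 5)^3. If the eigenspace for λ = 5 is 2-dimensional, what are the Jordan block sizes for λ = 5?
Block sizes for λ = 5: [3, 2]

Step 1 — from the characteristic polynomial, algebraic multiplicity of λ = 5 is 5. From dim ker(B − (5)·I) = 2, there are exactly 2 Jordan blocks for λ = 5.
Step 2 — from the minimal polynomial, the factor (x − 5)^3 tells us the largest block for λ = 5 has size 3.
Step 3 — with total size 5, 2 blocks, and largest block 3, the block sizes (in nonincreasing order) are [3, 2].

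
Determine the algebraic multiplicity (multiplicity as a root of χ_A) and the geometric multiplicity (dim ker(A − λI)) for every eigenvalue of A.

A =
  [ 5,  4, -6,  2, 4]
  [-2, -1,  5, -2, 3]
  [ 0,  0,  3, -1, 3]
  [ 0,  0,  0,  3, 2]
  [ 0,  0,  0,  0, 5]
λ = 1: alg = 1, geom = 1; λ = 3: alg = 3, geom = 1; λ = 5: alg = 1, geom = 1

Step 1 — factor the characteristic polynomial to read off the algebraic multiplicities:
  χ_A(x) = (x - 5)*(x - 3)^3*(x - 1)

Step 2 — compute geometric multiplicities via the rank-nullity identity g(λ) = n − rank(A − λI):
  rank(A − (1)·I) = 4, so dim ker(A − (1)·I) = n − 4 = 1
  rank(A − (3)·I) = 4, so dim ker(A − (3)·I) = n − 4 = 1
  rank(A − (5)·I) = 4, so dim ker(A − (5)·I) = n − 4 = 1

Summary:
  λ = 1: algebraic multiplicity = 1, geometric multiplicity = 1
  λ = 3: algebraic multiplicity = 3, geometric multiplicity = 1
  λ = 5: algebraic multiplicity = 1, geometric multiplicity = 1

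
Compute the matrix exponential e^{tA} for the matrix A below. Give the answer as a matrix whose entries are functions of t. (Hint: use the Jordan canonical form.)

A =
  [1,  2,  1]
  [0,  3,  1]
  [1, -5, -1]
e^{tA} =
  [t^2*exp(t)/2 + exp(t), -t^2*exp(t)/2 + 2*t*exp(t), t*exp(t)]
  [t^2*exp(t)/2, -t^2*exp(t)/2 + 2*t*exp(t) + exp(t), t*exp(t)]
  [-t^2*exp(t) + t*exp(t), t^2*exp(t) - 5*t*exp(t), -2*t*exp(t) + exp(t)]

Strategy: write A = P · J · P⁻¹ where J is a Jordan canonical form, so e^{tA} = P · e^{tJ} · P⁻¹, and e^{tJ} can be computed block-by-block.

A has Jordan form
J =
  [1, 1, 0]
  [0, 1, 1]
  [0, 0, 1]
(up to reordering of blocks).

Per-block formulas:
  For a 3×3 Jordan block J_3(1): exp(t · J_3(1)) = e^(1t)·(I + t·N + (t^2/2)·N^2), where N is the 3×3 nilpotent shift.

After assembling e^{tJ} and conjugating by P, we get:

e^{tA} =
  [t^2*exp(t)/2 + exp(t), -t^2*exp(t)/2 + 2*t*exp(t), t*exp(t)]
  [t^2*exp(t)/2, -t^2*exp(t)/2 + 2*t*exp(t) + exp(t), t*exp(t)]
  [-t^2*exp(t) + t*exp(t), t^2*exp(t) - 5*t*exp(t), -2*t*exp(t) + exp(t)]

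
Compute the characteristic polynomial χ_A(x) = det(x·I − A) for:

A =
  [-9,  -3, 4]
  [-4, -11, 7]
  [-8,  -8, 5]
x^3 + 15*x^2 + 75*x + 125

Expanding det(x·I − A) (e.g. by cofactor expansion or by noting that A is similar to its Jordan form J, which has the same characteristic polynomial as A) gives
  χ_A(x) = x^3 + 15*x^2 + 75*x + 125
which factors as (x + 5)^3. The eigenvalues (with algebraic multiplicities) are λ = -5 with multiplicity 3.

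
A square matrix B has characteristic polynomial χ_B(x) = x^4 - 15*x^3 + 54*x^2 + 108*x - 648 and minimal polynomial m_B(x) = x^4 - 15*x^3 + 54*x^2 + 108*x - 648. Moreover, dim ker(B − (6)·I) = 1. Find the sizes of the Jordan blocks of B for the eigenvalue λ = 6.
Block sizes for λ = 6: [3]

Step 1 — from the characteristic polynomial, algebraic multiplicity of λ = 6 is 3. From dim ker(B − (6)·I) = 1, there are exactly 1 Jordan blocks for λ = 6.
Step 2 — from the minimal polynomial, the factor (x − 6)^3 tells us the largest block for λ = 6 has size 3.
Step 3 — with total size 3, 1 blocks, and largest block 3, the block sizes (in nonincreasing order) are [3].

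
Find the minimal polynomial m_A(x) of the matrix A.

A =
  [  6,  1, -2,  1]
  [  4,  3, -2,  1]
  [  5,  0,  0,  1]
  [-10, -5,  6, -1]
x^2 - 4*x + 4

The characteristic polynomial is χ_A(x) = (x - 2)^4, so the eigenvalues are known. The minimal polynomial is
  m_A(x) = Π_λ (x − λ)^{k_λ}
where k_λ is the size of the *largest* Jordan block for λ (equivalently, the smallest k with (A − λI)^k v = 0 for every generalised eigenvector v of λ).

  λ = 2: largest Jordan block has size 2, contributing (x − 2)^2

So m_A(x) = (x - 2)^2 = x^2 - 4*x + 4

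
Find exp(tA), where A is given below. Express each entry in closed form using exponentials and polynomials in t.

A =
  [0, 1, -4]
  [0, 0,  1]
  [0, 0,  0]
e^{tA} =
  [1, t, t^2/2 - 4*t]
  [0, 1, t]
  [0, 0, 1]

Strategy: write A = P · J · P⁻¹ where J is a Jordan canonical form, so e^{tA} = P · e^{tJ} · P⁻¹, and e^{tJ} can be computed block-by-block.

A has Jordan form
J =
  [0, 1, 0]
  [0, 0, 1]
  [0, 0, 0]
(up to reordering of blocks).

Per-block formulas:
  For a 3×3 Jordan block J_3(0): exp(t · J_3(0)) = e^(0t)·(I + t·N + (t^2/2)·N^2), where N is the 3×3 nilpotent shift.

After assembling e^{tJ} and conjugating by P, we get:

e^{tA} =
  [1, t, t^2/2 - 4*t]
  [0, 1, t]
  [0, 0, 1]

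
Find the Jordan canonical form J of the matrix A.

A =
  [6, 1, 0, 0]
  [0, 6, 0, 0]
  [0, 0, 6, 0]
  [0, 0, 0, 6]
J_2(6) ⊕ J_1(6) ⊕ J_1(6)

The characteristic polynomial is
  det(x·I − A) = x^4 - 24*x^3 + 216*x^2 - 864*x + 1296 = (x - 6)^4

Eigenvalues and multiplicities (the geometric multiplicity of λ is n − rank(A − λI), which equals the number of Jordan blocks for λ):
  λ = 6: algebraic multiplicity = 4, geometric multiplicity = 3

Determining the block sizes for each eigenvalue:
  λ = 6: 3 blocks summing to 4 forces exactly one block of size 2 and the rest size 1 → block sizes [2, 1, 1]

Assembling the blocks gives a Jordan form
J =
  [6, 1, 0, 0]
  [0, 6, 0, 0]
  [0, 0, 6, 0]
  [0, 0, 0, 6]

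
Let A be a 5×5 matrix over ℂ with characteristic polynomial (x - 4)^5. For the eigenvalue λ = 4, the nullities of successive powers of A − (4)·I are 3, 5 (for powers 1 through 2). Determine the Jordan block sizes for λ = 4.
Block sizes for λ = 4: [2, 2, 1]

From the dimensions of kernels of powers, the number of Jordan blocks of size at least j is d_j − d_{j−1} where d_j = dim ker(N^j) (with d_0 = 0). Computing the differences gives [3, 2].
The number of blocks of size exactly k is (#blocks of size ≥ k) − (#blocks of size ≥ k + 1), so the partition is: 1 block(s) of size 1, 2 block(s) of size 2.
In nonincreasing order the block sizes are [2, 2, 1].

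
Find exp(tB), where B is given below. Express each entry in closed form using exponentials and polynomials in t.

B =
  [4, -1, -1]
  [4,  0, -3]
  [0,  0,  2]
e^{tB} =
  [2*t*exp(2*t) + exp(2*t), -t*exp(2*t), t^2*exp(2*t)/2 - t*exp(2*t)]
  [4*t*exp(2*t), -2*t*exp(2*t) + exp(2*t), t^2*exp(2*t) - 3*t*exp(2*t)]
  [0, 0, exp(2*t)]

Strategy: write B = P · J · P⁻¹ where J is a Jordan canonical form, so e^{tB} = P · e^{tJ} · P⁻¹, and e^{tJ} can be computed block-by-block.

B has Jordan form
J =
  [2, 1, 0]
  [0, 2, 1]
  [0, 0, 2]
(up to reordering of blocks).

Per-block formulas:
  For a 3×3 Jordan block J_3(2): exp(t · J_3(2)) = e^(2t)·(I + t·N + (t^2/2)·N^2), where N is the 3×3 nilpotent shift.

After assembling e^{tJ} and conjugating by P, we get:

e^{tB} =
  [2*t*exp(2*t) + exp(2*t), -t*exp(2*t), t^2*exp(2*t)/2 - t*exp(2*t)]
  [4*t*exp(2*t), -2*t*exp(2*t) + exp(2*t), t^2*exp(2*t) - 3*t*exp(2*t)]
  [0, 0, exp(2*t)]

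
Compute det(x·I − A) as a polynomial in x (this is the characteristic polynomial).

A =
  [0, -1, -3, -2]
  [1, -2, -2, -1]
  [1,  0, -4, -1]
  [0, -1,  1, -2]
x^4 + 8*x^3 + 24*x^2 + 32*x + 16

Expanding det(x·I − A) (e.g. by cofactor expansion or by noting that A is similar to its Jordan form J, which has the same characteristic polynomial as A) gives
  χ_A(x) = x^4 + 8*x^3 + 24*x^2 + 32*x + 16
which factors as (x + 2)^4. The eigenvalues (with algebraic multiplicities) are λ = -2 with multiplicity 4.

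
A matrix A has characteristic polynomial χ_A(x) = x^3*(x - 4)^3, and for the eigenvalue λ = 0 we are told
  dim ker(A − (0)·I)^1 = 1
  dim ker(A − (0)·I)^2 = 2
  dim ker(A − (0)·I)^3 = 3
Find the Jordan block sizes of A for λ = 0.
Block sizes for λ = 0: [3]

From the dimensions of kernels of powers, the number of Jordan blocks of size at least j is d_j − d_{j−1} where d_j = dim ker(N^j) (with d_0 = 0). Computing the differences gives [1, 1, 1].
The number of blocks of size exactly k is (#blocks of size ≥ k) − (#blocks of size ≥ k + 1), so the partition is: 1 block(s) of size 3.
In nonincreasing order the block sizes are [3].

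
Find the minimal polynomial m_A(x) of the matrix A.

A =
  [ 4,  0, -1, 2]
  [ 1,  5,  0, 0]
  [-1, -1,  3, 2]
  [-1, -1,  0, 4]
x^3 - 12*x^2 + 48*x - 64

The characteristic polynomial is χ_A(x) = (x - 4)^4, so the eigenvalues are known. The minimal polynomial is
  m_A(x) = Π_λ (x − λ)^{k_λ}
where k_λ is the size of the *largest* Jordan block for λ (equivalently, the smallest k with (A − λI)^k v = 0 for every generalised eigenvector v of λ).

  λ = 4: largest Jordan block has size 3, contributing (x − 4)^3

So m_A(x) = (x - 4)^3 = x^3 - 12*x^2 + 48*x - 64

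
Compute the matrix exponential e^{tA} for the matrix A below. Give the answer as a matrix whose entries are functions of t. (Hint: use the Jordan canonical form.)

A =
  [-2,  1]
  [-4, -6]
e^{tA} =
  [2*t*exp(-4*t) + exp(-4*t), t*exp(-4*t)]
  [-4*t*exp(-4*t), -2*t*exp(-4*t) + exp(-4*t)]

Strategy: write A = P · J · P⁻¹ where J is a Jordan canonical form, so e^{tA} = P · e^{tJ} · P⁻¹, and e^{tJ} can be computed block-by-block.

A has Jordan form
J =
  [-4,  1]
  [ 0, -4]
(up to reordering of blocks).

Per-block formulas:
  For a 2×2 Jordan block J_2(-4): exp(t · J_2(-4)) = e^(-4t)·(I + t·N), where N is the 2×2 nilpotent shift.

After assembling e^{tJ} and conjugating by P, we get:

e^{tA} =
  [2*t*exp(-4*t) + exp(-4*t), t*exp(-4*t)]
  [-4*t*exp(-4*t), -2*t*exp(-4*t) + exp(-4*t)]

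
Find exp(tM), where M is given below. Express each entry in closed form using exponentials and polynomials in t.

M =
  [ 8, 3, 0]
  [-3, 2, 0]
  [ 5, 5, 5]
e^{tM} =
  [3*t*exp(5*t) + exp(5*t), 3*t*exp(5*t), 0]
  [-3*t*exp(5*t), -3*t*exp(5*t) + exp(5*t), 0]
  [5*t*exp(5*t), 5*t*exp(5*t), exp(5*t)]

Strategy: write M = P · J · P⁻¹ where J is a Jordan canonical form, so e^{tM} = P · e^{tJ} · P⁻¹, and e^{tJ} can be computed block-by-block.

M has Jordan form
J =
  [5, 1, 0]
  [0, 5, 0]
  [0, 0, 5]
(up to reordering of blocks).

Per-block formulas:
  For a 1×1 block at λ = 5: exp(t · [5]) = [e^(5t)].
  For a 2×2 Jordan block J_2(5): exp(t · J_2(5)) = e^(5t)·(I + t·N), where N is the 2×2 nilpotent shift.

After assembling e^{tJ} and conjugating by P, we get:

e^{tM} =
  [3*t*exp(5*t) + exp(5*t), 3*t*exp(5*t), 0]
  [-3*t*exp(5*t), -3*t*exp(5*t) + exp(5*t), 0]
  [5*t*exp(5*t), 5*t*exp(5*t), exp(5*t)]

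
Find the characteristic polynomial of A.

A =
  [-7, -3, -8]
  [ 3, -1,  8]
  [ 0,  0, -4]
x^3 + 12*x^2 + 48*x + 64

Expanding det(x·I − A) (e.g. by cofactor expansion or by noting that A is similar to its Jordan form J, which has the same characteristic polynomial as A) gives
  χ_A(x) = x^3 + 12*x^2 + 48*x + 64
which factors as (x + 4)^3. The eigenvalues (with algebraic multiplicities) are λ = -4 with multiplicity 3.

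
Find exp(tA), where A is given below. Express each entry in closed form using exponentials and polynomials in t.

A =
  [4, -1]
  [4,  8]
e^{tA} =
  [-2*t*exp(6*t) + exp(6*t), -t*exp(6*t)]
  [4*t*exp(6*t), 2*t*exp(6*t) + exp(6*t)]

Strategy: write A = P · J · P⁻¹ where J is a Jordan canonical form, so e^{tA} = P · e^{tJ} · P⁻¹, and e^{tJ} can be computed block-by-block.

A has Jordan form
J =
  [6, 1]
  [0, 6]
(up to reordering of blocks).

Per-block formulas:
  For a 2×2 Jordan block J_2(6): exp(t · J_2(6)) = e^(6t)·(I + t·N), where N is the 2×2 nilpotent shift.

After assembling e^{tJ} and conjugating by P, we get:

e^{tA} =
  [-2*t*exp(6*t) + exp(6*t), -t*exp(6*t)]
  [4*t*exp(6*t), 2*t*exp(6*t) + exp(6*t)]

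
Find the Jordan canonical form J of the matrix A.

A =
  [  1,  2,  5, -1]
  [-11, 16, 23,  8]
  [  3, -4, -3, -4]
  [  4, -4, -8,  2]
J_3(4) ⊕ J_1(4)

The characteristic polynomial is
  det(x·I − A) = x^4 - 16*x^3 + 96*x^2 - 256*x + 256 = (x - 4)^4

Eigenvalues and multiplicities (the geometric multiplicity of λ is n − rank(A − λI), which equals the number of Jordan blocks for λ):
  λ = 4: algebraic multiplicity = 4, geometric multiplicity = 2

Determining the block sizes for each eigenvalue:
  λ = 4: with am = 4 and gm = 2, the partition is not yet determined (e.g. several partitions of 4 into 2 parts exist). Let N = A − (4)·I. Computing rank(N^1) = 2, rank(N^2) = 1, rank(N^3) = 0; the number of blocks of size ≥ j is rank(N^{j−1}) − rank(N^j), giving [2, 1, 1]. So we have 1 block(s) of size 3, 1 block(s) of size 1 → block sizes [3, 1]

Assembling the blocks gives a Jordan form
J =
  [4, 1, 0, 0]
  [0, 4, 1, 0]
  [0, 0, 4, 0]
  [0, 0, 0, 4]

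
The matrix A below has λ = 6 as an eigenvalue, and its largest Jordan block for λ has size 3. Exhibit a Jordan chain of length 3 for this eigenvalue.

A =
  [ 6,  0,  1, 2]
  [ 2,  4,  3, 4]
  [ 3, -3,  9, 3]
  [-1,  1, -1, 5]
A Jordan chain for λ = 6 of length 3:
v_1 = (1, 1, 0, 0)ᵀ
v_2 = (0, 2, 3, -1)ᵀ
v_3 = (1, 0, 0, 0)ᵀ

Let N = A − (6)·I. We want v_3 with N^3 v_3 = 0 but N^2 v_3 ≠ 0; then v_{j-1} := N · v_j for j = 3, …, 2.

Pick v_3 = (1, 0, 0, 0)ᵀ.
Then v_2 = N · v_3 = (0, 2, 3, -1)ᵀ.
Then v_1 = N · v_2 = (1, 1, 0, 0)ᵀ.

Sanity check: (A − (6)·I) v_1 = (0, 0, 0, 0)ᵀ = 0. ✓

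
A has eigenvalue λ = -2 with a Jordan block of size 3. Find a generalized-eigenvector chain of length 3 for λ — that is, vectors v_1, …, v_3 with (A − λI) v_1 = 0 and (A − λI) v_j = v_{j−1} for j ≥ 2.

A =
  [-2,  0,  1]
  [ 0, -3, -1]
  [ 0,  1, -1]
A Jordan chain for λ = -2 of length 3:
v_1 = (1, 0, 0)ᵀ
v_2 = (0, -1, 1)ᵀ
v_3 = (0, 1, 0)ᵀ

Let N = A − (-2)·I. We want v_3 with N^3 v_3 = 0 but N^2 v_3 ≠ 0; then v_{j-1} := N · v_j for j = 3, …, 2.

Pick v_3 = (0, 1, 0)ᵀ.
Then v_2 = N · v_3 = (0, -1, 1)ᵀ.
Then v_1 = N · v_2 = (1, 0, 0)ᵀ.

Sanity check: (A − (-2)·I) v_1 = (0, 0, 0)ᵀ = 0. ✓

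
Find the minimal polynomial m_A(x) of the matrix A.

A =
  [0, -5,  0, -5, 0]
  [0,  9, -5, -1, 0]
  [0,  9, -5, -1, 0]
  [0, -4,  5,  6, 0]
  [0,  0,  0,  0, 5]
x^3 - 10*x^2 + 25*x

The characteristic polynomial is χ_A(x) = x^2*(x - 5)^3, so the eigenvalues are known. The minimal polynomial is
  m_A(x) = Π_λ (x − λ)^{k_λ}
where k_λ is the size of the *largest* Jordan block for λ (equivalently, the smallest k with (A − λI)^k v = 0 for every generalised eigenvector v of λ).

  λ = 0: largest Jordan block has size 1, contributing (x − 0)
  λ = 5: largest Jordan block has size 2, contributing (x − 5)^2

So m_A(x) = x*(x - 5)^2 = x^3 - 10*x^2 + 25*x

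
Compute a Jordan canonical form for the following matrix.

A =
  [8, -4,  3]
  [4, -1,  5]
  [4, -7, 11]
J_3(6)

The characteristic polynomial is
  det(x·I − A) = x^3 - 18*x^2 + 108*x - 216 = (x - 6)^3

Eigenvalues and multiplicities (the geometric multiplicity of λ is n − rank(A − λI), which equals the number of Jordan blocks for λ):
  λ = 6: algebraic multiplicity = 3, geometric multiplicity = 1

Determining the block sizes for each eigenvalue:
  λ = 6: one block (gm = 1), so the single block has size am = 3 → block sizes [3]

Assembling the blocks gives a Jordan form
J =
  [6, 1, 0]
  [0, 6, 1]
  [0, 0, 6]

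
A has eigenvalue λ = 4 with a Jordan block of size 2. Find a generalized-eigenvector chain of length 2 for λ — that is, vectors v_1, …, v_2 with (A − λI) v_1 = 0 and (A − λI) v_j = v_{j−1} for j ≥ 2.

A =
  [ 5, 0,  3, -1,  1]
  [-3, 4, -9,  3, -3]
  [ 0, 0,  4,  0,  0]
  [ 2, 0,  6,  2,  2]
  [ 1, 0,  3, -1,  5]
A Jordan chain for λ = 4 of length 2:
v_1 = (1, -3, 0, 2, 1)ᵀ
v_2 = (1, 0, 0, 0, 0)ᵀ

Let N = A − (4)·I. We want v_2 with N^2 v_2 = 0 but N^1 v_2 ≠ 0; then v_{j-1} := N · v_j for j = 2, …, 2.

Pick v_2 = (1, 0, 0, 0, 0)ᵀ.
Then v_1 = N · v_2 = (1, -3, 0, 2, 1)ᵀ.

Sanity check: (A − (4)·I) v_1 = (0, 0, 0, 0, 0)ᵀ = 0. ✓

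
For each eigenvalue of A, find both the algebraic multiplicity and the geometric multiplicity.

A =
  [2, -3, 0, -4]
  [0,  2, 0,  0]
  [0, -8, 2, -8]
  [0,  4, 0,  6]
λ = 2: alg = 3, geom = 2; λ = 6: alg = 1, geom = 1

Step 1 — factor the characteristic polynomial to read off the algebraic multiplicities:
  χ_A(x) = (x - 6)*(x - 2)^3

Step 2 — compute geometric multiplicities via the rank-nullity identity g(λ) = n − rank(A − λI):
  rank(A − (2)·I) = 2, so dim ker(A − (2)·I) = n − 2 = 2
  rank(A − (6)·I) = 3, so dim ker(A − (6)·I) = n − 3 = 1

Summary:
  λ = 2: algebraic multiplicity = 3, geometric multiplicity = 2
  λ = 6: algebraic multiplicity = 1, geometric multiplicity = 1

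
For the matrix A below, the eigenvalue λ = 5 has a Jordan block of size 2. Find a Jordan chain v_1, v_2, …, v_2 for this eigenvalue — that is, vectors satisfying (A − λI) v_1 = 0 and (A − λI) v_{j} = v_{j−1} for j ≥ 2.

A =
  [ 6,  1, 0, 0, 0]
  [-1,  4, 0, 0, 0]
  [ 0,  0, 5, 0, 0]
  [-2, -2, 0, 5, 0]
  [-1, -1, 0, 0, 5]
A Jordan chain for λ = 5 of length 2:
v_1 = (1, -1, 0, -2, -1)ᵀ
v_2 = (1, 0, 0, 0, 0)ᵀ

Let N = A − (5)·I. We want v_2 with N^2 v_2 = 0 but N^1 v_2 ≠ 0; then v_{j-1} := N · v_j for j = 2, …, 2.

Pick v_2 = (1, 0, 0, 0, 0)ᵀ.
Then v_1 = N · v_2 = (1, -1, 0, -2, -1)ᵀ.

Sanity check: (A − (5)·I) v_1 = (0, 0, 0, 0, 0)ᵀ = 0. ✓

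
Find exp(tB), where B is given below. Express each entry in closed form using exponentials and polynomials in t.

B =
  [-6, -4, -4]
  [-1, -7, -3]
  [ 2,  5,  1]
e^{tB} =
  [-2*t*exp(-4*t) + exp(-4*t), -4*t*exp(-4*t), -4*t*exp(-4*t)]
  [-t^2*exp(-4*t)/2 - t*exp(-4*t), -t^2*exp(-4*t) - 3*t*exp(-4*t) + exp(-4*t), -t^2*exp(-4*t) - 3*t*exp(-4*t)]
  [t^2*exp(-4*t)/2 + 2*t*exp(-4*t), t^2*exp(-4*t) + 5*t*exp(-4*t), t^2*exp(-4*t) + 5*t*exp(-4*t) + exp(-4*t)]

Strategy: write B = P · J · P⁻¹ where J is a Jordan canonical form, so e^{tB} = P · e^{tJ} · P⁻¹, and e^{tJ} can be computed block-by-block.

B has Jordan form
J =
  [-4,  1,  0]
  [ 0, -4,  1]
  [ 0,  0, -4]
(up to reordering of blocks).

Per-block formulas:
  For a 3×3 Jordan block J_3(-4): exp(t · J_3(-4)) = e^(-4t)·(I + t·N + (t^2/2)·N^2), where N is the 3×3 nilpotent shift.

After assembling e^{tJ} and conjugating by P, we get:

e^{tB} =
  [-2*t*exp(-4*t) + exp(-4*t), -4*t*exp(-4*t), -4*t*exp(-4*t)]
  [-t^2*exp(-4*t)/2 - t*exp(-4*t), -t^2*exp(-4*t) - 3*t*exp(-4*t) + exp(-4*t), -t^2*exp(-4*t) - 3*t*exp(-4*t)]
  [t^2*exp(-4*t)/2 + 2*t*exp(-4*t), t^2*exp(-4*t) + 5*t*exp(-4*t), t^2*exp(-4*t) + 5*t*exp(-4*t) + exp(-4*t)]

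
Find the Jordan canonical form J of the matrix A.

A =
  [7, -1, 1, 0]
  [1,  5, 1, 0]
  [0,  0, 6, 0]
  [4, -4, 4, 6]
J_2(6) ⊕ J_1(6) ⊕ J_1(6)

The characteristic polynomial is
  det(x·I − A) = x^4 - 24*x^3 + 216*x^2 - 864*x + 1296 = (x - 6)^4

Eigenvalues and multiplicities (the geometric multiplicity of λ is n − rank(A − λI), which equals the number of Jordan blocks for λ):
  λ = 6: algebraic multiplicity = 4, geometric multiplicity = 3

Determining the block sizes for each eigenvalue:
  λ = 6: 3 blocks summing to 4 forces exactly one block of size 2 and the rest size 1 → block sizes [2, 1, 1]

Assembling the blocks gives a Jordan form
J =
  [6, 1, 0, 0]
  [0, 6, 0, 0]
  [0, 0, 6, 0]
  [0, 0, 0, 6]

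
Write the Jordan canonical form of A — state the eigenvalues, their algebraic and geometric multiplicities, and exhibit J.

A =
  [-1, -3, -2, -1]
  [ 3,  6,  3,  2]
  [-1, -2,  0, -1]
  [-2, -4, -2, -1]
J_3(1) ⊕ J_1(1)

The characteristic polynomial is
  det(x·I − A) = x^4 - 4*x^3 + 6*x^2 - 4*x + 1 = (x - 1)^4

Eigenvalues and multiplicities (the geometric multiplicity of λ is n − rank(A − λI), which equals the number of Jordan blocks for λ):
  λ = 1: algebraic multiplicity = 4, geometric multiplicity = 2

Determining the block sizes for each eigenvalue:
  λ = 1: with am = 4 and gm = 2, the partition is not yet determined (e.g. several partitions of 4 into 2 parts exist). Let N = A − (1)·I. Computing rank(N^1) = 2, rank(N^2) = 1, rank(N^3) = 0; the number of blocks of size ≥ j is rank(N^{j−1}) − rank(N^j), giving [2, 1, 1]. So we have 1 block(s) of size 3, 1 block(s) of size 1 → block sizes [3, 1]

Assembling the blocks gives a Jordan form
J =
  [1, 1, 0, 0]
  [0, 1, 1, 0]
  [0, 0, 1, 0]
  [0, 0, 0, 1]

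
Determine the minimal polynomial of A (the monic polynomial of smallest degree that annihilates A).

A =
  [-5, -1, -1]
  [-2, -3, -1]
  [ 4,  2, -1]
x^3 + 9*x^2 + 27*x + 27

The characteristic polynomial is χ_A(x) = (x + 3)^3, so the eigenvalues are known. The minimal polynomial is
  m_A(x) = Π_λ (x − λ)^{k_λ}
where k_λ is the size of the *largest* Jordan block for λ (equivalently, the smallest k with (A − λI)^k v = 0 for every generalised eigenvector v of λ).

  λ = -3: largest Jordan block has size 3, contributing (x + 3)^3

So m_A(x) = (x + 3)^3 = x^3 + 9*x^2 + 27*x + 27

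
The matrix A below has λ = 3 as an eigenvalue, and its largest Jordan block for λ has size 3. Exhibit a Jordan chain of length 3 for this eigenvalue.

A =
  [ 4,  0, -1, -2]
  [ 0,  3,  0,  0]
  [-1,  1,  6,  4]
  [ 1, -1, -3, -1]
A Jordan chain for λ = 3 of length 3:
v_1 = (1, 0, -1, 1)ᵀ
v_2 = (0, 0, 1, -1)ᵀ
v_3 = (0, 1, 0, 0)ᵀ

Let N = A − (3)·I. We want v_3 with N^3 v_3 = 0 but N^2 v_3 ≠ 0; then v_{j-1} := N · v_j for j = 3, …, 2.

Pick v_3 = (0, 1, 0, 0)ᵀ.
Then v_2 = N · v_3 = (0, 0, 1, -1)ᵀ.
Then v_1 = N · v_2 = (1, 0, -1, 1)ᵀ.

Sanity check: (A − (3)·I) v_1 = (0, 0, 0, 0)ᵀ = 0. ✓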